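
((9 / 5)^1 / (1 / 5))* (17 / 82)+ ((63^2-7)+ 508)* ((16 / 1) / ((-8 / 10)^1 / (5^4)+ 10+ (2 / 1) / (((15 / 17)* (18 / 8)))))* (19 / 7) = 4701372787791 / 266520254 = 17639.83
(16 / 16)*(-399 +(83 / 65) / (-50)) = -1296833 / 3250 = -399.03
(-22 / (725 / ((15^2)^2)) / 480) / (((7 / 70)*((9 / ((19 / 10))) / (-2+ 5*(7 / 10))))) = -10.13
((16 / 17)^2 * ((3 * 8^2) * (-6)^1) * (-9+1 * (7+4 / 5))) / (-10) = -884736 / 7225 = -122.45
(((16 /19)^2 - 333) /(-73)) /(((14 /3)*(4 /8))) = 359871 /184471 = 1.95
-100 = -100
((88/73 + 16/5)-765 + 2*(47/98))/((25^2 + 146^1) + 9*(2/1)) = -13586078/14111265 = -0.96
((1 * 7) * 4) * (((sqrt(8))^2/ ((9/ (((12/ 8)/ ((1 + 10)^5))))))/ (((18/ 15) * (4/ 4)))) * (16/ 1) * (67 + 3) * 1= 313600/ 1449459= 0.22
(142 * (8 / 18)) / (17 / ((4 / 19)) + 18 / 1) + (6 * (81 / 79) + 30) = 130792 / 3555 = 36.79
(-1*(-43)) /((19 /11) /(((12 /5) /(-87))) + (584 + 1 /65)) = 122980 /1491209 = 0.08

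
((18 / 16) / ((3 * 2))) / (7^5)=3 / 268912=0.00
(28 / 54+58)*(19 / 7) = 30020 / 189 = 158.84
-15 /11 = -1.36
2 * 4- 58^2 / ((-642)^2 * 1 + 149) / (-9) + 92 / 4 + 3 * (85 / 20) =649406431 / 14843268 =43.75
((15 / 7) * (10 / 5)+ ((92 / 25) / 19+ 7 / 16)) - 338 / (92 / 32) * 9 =-1288658883 / 1223600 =-1053.17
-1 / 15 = -0.07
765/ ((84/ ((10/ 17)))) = 75/ 14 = 5.36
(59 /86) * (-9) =-531 /86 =-6.17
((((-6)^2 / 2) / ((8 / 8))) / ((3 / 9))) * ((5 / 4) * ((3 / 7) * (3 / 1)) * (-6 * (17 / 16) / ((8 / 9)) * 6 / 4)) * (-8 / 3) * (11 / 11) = 2489.67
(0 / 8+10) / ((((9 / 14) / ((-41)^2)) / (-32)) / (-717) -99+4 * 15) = -359976064 / 1403906649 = -0.26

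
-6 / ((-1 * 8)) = 3 / 4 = 0.75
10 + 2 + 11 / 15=191 / 15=12.73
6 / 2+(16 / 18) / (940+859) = 48581 / 16191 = 3.00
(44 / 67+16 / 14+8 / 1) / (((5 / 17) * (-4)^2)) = 19533 / 9380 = 2.08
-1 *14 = -14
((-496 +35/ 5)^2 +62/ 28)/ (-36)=-6642.31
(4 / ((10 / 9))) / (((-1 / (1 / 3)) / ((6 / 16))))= -9 / 20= -0.45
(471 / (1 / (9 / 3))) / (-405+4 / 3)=-4239 / 1211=-3.50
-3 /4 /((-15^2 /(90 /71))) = 3 /710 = 0.00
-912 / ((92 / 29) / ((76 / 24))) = -20938 / 23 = -910.35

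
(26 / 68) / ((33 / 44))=26 / 51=0.51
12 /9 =4 /3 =1.33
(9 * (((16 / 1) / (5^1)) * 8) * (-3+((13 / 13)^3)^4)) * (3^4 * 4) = -746496 / 5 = -149299.20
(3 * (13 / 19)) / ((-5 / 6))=-234 / 95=-2.46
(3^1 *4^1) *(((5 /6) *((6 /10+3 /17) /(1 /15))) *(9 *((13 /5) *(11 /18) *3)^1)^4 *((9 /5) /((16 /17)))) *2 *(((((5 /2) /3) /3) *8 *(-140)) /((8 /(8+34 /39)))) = -104122335147831 /200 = -520611675739.16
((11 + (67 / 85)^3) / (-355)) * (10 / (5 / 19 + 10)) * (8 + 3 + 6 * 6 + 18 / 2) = -5005153888 / 2834186875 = -1.77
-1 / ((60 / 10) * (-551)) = 1 / 3306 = 0.00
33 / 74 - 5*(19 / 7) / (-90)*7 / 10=3673 / 6660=0.55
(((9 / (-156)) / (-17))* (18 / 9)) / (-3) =-1 / 442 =-0.00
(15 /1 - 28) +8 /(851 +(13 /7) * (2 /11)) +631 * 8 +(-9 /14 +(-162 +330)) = 4774430273 /917742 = 5202.37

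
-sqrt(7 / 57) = -sqrt(399) / 57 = -0.35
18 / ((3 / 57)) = 342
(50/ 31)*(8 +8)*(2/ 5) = 320/ 31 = 10.32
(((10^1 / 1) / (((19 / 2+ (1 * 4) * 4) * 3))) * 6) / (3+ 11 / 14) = 0.21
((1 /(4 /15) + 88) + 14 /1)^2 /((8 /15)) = 2683935 /128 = 20968.24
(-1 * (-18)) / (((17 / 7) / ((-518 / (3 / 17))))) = -21756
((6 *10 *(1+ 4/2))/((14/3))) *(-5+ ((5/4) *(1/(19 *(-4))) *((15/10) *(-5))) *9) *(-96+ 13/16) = 486255825/34048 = 14281.48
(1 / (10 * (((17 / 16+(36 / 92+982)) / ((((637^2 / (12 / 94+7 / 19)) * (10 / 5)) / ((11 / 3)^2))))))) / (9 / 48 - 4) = -3.25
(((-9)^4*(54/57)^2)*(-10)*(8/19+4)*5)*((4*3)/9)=-1735570.55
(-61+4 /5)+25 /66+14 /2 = -17431 /330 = -52.82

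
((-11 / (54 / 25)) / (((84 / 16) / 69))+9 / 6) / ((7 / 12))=-112.17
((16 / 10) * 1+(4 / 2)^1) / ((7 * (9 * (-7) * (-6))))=1 / 735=0.00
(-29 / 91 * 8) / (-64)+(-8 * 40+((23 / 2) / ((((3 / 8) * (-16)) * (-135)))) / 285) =-26886056489 / 84029400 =-319.96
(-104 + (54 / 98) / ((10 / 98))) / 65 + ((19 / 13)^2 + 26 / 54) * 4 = 1021357 / 114075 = 8.95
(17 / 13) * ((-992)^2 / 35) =16729088 / 455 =36767.23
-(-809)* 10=8090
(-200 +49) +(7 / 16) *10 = -1173 / 8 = -146.62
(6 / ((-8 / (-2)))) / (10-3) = 3 / 14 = 0.21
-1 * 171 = -171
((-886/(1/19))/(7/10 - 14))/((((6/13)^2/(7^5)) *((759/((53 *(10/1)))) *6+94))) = 973407.47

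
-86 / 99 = -0.87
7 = 7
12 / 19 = 0.63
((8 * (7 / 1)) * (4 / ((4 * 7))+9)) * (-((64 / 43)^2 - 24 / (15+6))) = -7106560 / 12943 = -549.07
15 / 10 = 3 / 2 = 1.50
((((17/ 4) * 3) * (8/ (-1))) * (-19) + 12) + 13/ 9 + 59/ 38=667925/ 342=1953.00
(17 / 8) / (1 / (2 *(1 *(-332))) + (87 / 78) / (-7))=-128401 / 9719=-13.21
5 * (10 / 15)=10 / 3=3.33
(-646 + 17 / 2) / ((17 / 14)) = -525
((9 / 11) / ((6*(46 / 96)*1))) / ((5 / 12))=864 / 1265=0.68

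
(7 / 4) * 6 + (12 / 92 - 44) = -1535 / 46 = -33.37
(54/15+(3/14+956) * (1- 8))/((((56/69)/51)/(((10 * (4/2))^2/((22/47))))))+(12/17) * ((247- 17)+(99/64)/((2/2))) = -359240950.42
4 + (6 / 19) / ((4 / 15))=197 / 38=5.18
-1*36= -36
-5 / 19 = -0.26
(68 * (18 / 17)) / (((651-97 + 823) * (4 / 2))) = 0.03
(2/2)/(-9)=-1/9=-0.11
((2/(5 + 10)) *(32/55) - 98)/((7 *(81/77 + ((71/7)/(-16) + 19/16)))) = -646288/74175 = -8.71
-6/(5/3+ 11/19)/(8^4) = -171/262144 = -0.00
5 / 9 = 0.56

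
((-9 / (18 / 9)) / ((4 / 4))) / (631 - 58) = -3 / 382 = -0.01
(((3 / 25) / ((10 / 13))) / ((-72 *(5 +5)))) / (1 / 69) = -299 / 20000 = -0.01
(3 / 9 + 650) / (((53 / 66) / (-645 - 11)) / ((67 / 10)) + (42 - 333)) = -943253872 / 422071321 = -2.23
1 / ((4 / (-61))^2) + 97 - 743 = -6615 / 16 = -413.44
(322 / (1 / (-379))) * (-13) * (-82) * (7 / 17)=-910647556 / 17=-53567503.29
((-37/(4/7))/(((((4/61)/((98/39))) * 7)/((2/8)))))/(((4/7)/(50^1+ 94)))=-2322453/104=-22331.28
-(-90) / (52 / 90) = 2025 / 13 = 155.77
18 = 18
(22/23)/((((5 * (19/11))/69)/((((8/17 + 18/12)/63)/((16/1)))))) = 8107/542640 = 0.01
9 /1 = 9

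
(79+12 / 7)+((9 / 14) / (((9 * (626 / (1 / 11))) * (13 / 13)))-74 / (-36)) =71814103 / 867636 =82.77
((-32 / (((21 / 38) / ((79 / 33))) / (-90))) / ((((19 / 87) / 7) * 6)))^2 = 537464934400 / 121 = 4441858961.98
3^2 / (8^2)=9 / 64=0.14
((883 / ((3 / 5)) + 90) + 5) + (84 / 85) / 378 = 1198502 / 765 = 1566.67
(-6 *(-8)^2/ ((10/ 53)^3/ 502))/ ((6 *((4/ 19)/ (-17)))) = 386236960.67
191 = 191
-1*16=-16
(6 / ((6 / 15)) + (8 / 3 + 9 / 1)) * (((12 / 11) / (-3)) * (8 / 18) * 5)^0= 80 / 3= 26.67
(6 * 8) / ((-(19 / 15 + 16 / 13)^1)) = -9360 / 487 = -19.22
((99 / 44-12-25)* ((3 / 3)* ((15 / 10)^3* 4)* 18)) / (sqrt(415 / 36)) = -101331* sqrt(415) / 830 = -2487.07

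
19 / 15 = 1.27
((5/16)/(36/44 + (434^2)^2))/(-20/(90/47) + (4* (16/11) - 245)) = -1089/30862212035599568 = -0.00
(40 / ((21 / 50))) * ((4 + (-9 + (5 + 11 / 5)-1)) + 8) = 18400 / 21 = 876.19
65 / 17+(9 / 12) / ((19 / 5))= 4.02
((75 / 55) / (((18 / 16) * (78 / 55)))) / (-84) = -25 / 2457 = -0.01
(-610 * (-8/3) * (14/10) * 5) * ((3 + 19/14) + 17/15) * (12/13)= 2250656/39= 57709.13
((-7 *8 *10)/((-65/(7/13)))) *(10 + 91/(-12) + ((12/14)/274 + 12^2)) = 47179972/69459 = 679.25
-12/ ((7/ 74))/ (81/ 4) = -1184/ 189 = -6.26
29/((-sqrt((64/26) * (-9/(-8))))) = -29 * sqrt(13)/6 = -17.43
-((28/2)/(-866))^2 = -0.00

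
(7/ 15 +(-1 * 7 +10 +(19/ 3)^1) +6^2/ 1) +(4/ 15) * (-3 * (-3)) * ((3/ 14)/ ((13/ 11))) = 21037/ 455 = 46.24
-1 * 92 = -92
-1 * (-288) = 288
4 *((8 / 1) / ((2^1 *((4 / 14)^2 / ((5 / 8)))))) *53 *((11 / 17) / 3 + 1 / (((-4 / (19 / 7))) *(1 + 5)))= 543515 / 816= 666.07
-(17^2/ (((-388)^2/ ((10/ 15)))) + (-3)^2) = -2032633/ 225816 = -9.00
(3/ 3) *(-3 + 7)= 4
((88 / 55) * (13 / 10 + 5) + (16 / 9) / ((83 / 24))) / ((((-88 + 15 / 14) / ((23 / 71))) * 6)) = -0.01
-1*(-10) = 10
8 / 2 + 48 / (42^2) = 592 / 147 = 4.03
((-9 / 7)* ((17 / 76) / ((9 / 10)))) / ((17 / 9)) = -45 / 266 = -0.17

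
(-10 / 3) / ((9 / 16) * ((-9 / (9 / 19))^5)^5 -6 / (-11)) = 352 / 5528743843882411718474610850661583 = 0.00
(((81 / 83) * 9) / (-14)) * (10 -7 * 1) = -2187 / 1162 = -1.88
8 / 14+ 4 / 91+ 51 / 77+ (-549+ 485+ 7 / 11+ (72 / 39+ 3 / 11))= -59.97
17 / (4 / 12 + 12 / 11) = 561 / 47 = 11.94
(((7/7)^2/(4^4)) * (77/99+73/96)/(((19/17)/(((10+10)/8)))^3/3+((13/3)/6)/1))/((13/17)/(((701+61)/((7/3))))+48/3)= 5286346853625/10587390873049088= 0.00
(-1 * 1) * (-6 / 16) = 3 / 8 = 0.38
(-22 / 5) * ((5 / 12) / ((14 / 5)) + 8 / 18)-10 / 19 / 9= -7099 / 2660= -2.67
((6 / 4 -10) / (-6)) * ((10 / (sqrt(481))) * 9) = 5.81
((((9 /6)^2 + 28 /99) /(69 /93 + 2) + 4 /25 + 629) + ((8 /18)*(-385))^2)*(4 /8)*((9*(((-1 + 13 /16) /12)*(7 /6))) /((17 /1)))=-18654303227 /129254400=-144.32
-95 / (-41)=2.32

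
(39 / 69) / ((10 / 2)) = 13 / 115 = 0.11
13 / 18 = 0.72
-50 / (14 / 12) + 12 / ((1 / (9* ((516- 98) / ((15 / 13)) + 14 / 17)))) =23306676 / 595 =39170.88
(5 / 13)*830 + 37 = 4631 / 13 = 356.23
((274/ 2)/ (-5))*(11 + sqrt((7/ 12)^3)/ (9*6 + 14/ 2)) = -1507/ 5 -959*sqrt(21)/ 21960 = -301.60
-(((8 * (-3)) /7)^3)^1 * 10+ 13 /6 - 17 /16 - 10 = 6489059 /16464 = 394.14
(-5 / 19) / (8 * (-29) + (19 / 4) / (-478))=0.00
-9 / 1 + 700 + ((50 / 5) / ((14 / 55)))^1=5112 / 7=730.29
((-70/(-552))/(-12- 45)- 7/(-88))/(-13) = -26761/4499352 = -0.01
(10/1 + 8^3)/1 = 522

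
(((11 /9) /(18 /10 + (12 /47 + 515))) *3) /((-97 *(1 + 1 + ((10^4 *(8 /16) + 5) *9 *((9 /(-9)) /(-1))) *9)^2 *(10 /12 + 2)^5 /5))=-8375400 /687612414037769907345817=-0.00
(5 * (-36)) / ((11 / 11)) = -180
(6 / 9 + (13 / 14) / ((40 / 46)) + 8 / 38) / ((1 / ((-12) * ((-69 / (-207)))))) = -31043 / 3990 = -7.78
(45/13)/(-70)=-0.05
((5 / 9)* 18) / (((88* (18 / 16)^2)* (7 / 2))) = 160 / 6237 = 0.03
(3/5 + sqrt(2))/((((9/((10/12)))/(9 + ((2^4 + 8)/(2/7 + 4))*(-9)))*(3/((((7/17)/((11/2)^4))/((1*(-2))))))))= 644/3733455 + 644*sqrt(2)/2240073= 0.00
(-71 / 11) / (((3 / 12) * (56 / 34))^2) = -20519 / 539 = -38.07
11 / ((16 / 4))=11 / 4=2.75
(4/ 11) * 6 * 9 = 216/ 11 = 19.64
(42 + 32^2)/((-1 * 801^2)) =-1066/641601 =-0.00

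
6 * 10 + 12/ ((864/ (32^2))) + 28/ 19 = 12944/ 171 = 75.70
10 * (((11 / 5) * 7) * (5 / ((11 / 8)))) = 560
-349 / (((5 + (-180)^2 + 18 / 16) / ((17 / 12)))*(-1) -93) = 11866 / 780909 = 0.02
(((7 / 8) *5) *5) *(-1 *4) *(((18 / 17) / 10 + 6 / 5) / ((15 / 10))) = -1295 / 17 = -76.18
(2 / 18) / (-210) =-1 / 1890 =-0.00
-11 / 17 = -0.65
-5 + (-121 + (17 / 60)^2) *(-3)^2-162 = -502111 / 400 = -1255.28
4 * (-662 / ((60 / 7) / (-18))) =27804 / 5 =5560.80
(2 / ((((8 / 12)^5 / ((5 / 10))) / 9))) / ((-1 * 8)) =-2187 / 256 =-8.54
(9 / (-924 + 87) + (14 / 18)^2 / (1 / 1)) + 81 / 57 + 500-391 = 5296426 / 47709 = 111.02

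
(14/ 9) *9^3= 1134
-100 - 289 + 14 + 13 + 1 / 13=-4705 / 13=-361.92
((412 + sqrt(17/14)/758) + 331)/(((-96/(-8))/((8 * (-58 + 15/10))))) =-83959/3- 113 * sqrt(238)/31836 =-27986.39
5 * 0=0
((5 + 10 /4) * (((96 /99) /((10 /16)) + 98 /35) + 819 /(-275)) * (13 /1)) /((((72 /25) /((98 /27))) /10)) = 1640275 /972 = 1687.53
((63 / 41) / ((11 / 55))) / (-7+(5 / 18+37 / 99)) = -20790 / 17179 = -1.21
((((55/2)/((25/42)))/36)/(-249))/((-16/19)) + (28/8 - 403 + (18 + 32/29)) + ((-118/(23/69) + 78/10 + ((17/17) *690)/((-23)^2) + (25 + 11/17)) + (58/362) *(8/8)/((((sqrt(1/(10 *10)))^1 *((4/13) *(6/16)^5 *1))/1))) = 2.54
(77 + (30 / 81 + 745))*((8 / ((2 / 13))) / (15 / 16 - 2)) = -18473728 / 459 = -40247.77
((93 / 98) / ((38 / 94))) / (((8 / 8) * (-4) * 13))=-0.05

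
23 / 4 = 5.75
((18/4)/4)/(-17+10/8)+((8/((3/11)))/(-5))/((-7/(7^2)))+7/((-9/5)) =23377/630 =37.11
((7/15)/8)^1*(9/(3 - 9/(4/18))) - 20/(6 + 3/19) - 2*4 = -658819/58500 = -11.26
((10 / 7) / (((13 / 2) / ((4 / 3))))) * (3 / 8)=0.11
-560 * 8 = -4480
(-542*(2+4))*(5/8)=-4065/2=-2032.50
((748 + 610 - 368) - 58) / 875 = 1.07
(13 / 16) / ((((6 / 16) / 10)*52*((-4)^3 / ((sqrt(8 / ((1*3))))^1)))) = -5*sqrt(6) / 1152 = -0.01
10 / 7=1.43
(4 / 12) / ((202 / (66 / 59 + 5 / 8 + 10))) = 5543 / 286032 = 0.02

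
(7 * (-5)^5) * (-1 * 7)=153125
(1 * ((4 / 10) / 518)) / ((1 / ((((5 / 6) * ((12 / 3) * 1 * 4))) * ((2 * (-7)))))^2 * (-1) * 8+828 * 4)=1120 / 4803724467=0.00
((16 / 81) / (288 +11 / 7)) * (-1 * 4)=-448 / 164187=-0.00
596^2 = 355216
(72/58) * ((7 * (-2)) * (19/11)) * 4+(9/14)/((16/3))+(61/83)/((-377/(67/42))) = -119.96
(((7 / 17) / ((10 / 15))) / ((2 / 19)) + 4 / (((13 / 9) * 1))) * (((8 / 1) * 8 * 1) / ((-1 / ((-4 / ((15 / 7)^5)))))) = 547504832 / 11188125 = 48.94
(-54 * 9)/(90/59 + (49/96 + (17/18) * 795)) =-917568/1421417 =-0.65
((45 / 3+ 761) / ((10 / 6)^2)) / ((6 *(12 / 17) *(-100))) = -1649 / 2500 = -0.66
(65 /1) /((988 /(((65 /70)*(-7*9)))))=-585 /152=-3.85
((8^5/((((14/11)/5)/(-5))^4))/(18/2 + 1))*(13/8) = 1903330000000/2401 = 792723865.06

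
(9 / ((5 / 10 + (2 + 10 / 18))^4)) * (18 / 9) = 1889568 / 9150625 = 0.21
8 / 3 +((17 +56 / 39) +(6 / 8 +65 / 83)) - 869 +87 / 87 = -10945777 / 12948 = -845.36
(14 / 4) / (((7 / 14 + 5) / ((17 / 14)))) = 17 / 22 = 0.77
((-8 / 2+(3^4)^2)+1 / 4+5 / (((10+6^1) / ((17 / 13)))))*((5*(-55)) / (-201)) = 375098075 / 41808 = 8971.92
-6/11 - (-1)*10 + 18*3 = 698/11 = 63.45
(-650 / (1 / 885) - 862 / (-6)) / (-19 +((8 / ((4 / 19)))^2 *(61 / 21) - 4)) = -12077233 / 87601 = -137.87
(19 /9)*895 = 17005 /9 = 1889.44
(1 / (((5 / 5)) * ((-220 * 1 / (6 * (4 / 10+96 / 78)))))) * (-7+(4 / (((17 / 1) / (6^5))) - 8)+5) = -4918506 / 60775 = -80.93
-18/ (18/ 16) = -16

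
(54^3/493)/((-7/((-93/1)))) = 14644152/3451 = 4243.45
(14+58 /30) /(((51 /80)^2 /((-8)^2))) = 19578880 /7803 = 2509.15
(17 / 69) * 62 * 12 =183.30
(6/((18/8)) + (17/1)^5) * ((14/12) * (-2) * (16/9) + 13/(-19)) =-10559496341/1539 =-6861271.18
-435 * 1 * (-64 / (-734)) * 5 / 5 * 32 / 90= -14848 / 1101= -13.49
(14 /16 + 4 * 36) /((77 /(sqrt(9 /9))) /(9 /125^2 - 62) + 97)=1.51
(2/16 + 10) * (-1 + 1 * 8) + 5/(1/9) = 927/8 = 115.88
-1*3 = -3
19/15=1.27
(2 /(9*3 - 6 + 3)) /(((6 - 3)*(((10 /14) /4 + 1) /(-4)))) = -28 /297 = -0.09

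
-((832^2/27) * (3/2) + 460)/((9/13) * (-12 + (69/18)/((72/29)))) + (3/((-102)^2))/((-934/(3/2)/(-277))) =157318093683355/29262137808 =5376.17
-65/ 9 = -7.22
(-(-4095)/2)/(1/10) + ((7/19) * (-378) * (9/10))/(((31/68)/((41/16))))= 232896321/11780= 19770.49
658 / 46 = 329 / 23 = 14.30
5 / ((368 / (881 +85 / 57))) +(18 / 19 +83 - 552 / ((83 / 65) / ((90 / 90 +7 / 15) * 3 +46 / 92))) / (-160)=430108267 / 17410080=24.70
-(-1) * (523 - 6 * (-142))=1375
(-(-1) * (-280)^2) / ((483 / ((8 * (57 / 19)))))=3895.65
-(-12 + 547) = -535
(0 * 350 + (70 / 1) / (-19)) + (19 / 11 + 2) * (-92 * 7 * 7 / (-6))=1753556 / 627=2796.74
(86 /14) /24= 43 /168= 0.26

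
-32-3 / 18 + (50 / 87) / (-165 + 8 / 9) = -8267669 / 256998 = -32.17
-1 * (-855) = 855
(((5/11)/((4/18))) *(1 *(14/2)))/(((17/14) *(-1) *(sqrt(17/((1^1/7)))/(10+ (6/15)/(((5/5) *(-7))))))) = -3132 *sqrt(119)/3179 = -10.75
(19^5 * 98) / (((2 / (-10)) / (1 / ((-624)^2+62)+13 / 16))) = -985800029.86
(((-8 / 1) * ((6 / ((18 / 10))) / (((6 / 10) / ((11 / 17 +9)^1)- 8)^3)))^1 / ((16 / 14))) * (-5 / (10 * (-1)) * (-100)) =-1929788000000 / 827301990687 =-2.33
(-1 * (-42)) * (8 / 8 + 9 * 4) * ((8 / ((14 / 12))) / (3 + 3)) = 1776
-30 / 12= -5 / 2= -2.50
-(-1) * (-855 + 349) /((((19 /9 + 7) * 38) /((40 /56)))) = -11385 /10906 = -1.04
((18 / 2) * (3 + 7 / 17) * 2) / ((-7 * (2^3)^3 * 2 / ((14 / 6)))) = -87 / 4352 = -0.02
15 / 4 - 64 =-241 / 4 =-60.25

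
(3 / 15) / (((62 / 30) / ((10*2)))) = 60 / 31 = 1.94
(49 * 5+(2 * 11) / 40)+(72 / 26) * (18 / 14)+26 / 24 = 683029 / 2730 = 250.19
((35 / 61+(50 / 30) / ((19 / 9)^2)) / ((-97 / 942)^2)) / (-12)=-1543273890 / 207195589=-7.45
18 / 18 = 1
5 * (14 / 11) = 70 / 11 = 6.36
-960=-960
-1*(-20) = 20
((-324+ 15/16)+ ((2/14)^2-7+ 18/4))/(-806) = 255225/631904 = 0.40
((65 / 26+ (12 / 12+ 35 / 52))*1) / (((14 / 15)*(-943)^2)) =465 / 92481896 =0.00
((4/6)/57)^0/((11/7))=7/11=0.64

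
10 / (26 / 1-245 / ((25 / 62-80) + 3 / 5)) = 0.34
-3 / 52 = -0.06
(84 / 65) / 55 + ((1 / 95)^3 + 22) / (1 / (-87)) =-234662383911 / 122604625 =-1913.98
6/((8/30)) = 45/2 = 22.50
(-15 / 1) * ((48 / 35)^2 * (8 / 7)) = -55296 / 1715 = -32.24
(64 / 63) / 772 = 16 / 12159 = 0.00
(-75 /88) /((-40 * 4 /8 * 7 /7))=15 /352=0.04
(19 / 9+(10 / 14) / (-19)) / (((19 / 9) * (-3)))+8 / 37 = -31186 / 280497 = -0.11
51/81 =17/27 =0.63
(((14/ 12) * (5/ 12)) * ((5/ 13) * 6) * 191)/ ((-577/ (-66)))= 367675/ 15002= 24.51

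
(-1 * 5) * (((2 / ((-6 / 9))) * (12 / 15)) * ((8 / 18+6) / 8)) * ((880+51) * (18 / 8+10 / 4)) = 512981 / 12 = 42748.42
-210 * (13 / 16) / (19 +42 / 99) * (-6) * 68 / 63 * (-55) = -2005575 / 641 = -3128.82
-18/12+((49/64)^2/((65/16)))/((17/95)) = -39245/56576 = -0.69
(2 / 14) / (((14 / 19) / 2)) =19 / 49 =0.39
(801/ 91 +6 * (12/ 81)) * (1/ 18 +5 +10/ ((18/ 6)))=1198487/ 14742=81.30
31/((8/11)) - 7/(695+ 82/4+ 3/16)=42.62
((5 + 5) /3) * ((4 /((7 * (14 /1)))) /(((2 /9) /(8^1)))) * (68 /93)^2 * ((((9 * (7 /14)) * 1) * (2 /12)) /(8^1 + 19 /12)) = 221952 /1083047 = 0.20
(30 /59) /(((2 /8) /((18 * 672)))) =1451520 /59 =24602.03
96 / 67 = 1.43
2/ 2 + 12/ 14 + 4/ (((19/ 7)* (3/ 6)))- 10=-691/ 133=-5.20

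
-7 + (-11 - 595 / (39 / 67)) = -40567 / 39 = -1040.18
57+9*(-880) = -7863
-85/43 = -1.98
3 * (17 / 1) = 51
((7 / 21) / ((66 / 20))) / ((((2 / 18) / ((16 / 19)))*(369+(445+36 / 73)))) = 5840 / 6213361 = 0.00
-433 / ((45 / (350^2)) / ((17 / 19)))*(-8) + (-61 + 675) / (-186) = 44725418501 / 5301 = 8437166.29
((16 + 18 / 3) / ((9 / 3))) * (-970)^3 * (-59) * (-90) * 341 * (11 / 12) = -11109051192635000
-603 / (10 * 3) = -201 / 10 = -20.10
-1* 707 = -707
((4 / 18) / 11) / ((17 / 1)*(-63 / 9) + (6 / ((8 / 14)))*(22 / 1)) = 1 / 5544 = 0.00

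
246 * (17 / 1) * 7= 29274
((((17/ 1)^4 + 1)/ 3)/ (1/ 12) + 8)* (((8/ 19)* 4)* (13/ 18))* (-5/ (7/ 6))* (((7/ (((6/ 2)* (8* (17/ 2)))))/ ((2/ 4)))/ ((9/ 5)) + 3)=-5291362.90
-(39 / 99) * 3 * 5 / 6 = -65 / 66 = -0.98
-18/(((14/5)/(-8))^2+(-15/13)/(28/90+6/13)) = 813600/61963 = 13.13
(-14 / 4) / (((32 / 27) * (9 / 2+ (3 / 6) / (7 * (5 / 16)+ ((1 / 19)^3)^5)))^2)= -1440687160133499298498878576153850282583475183 / 12928078399198517738008706525766329513254281728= -0.11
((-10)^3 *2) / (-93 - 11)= 250 / 13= 19.23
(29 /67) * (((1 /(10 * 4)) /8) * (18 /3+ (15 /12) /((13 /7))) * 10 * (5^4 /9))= 6289375 /1003392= 6.27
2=2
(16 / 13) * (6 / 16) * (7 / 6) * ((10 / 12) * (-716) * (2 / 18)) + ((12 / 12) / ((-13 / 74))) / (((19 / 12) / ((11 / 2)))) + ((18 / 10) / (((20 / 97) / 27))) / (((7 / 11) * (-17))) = -6131407189 / 79361100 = -77.26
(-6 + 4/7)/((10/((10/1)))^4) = -38/7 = -5.43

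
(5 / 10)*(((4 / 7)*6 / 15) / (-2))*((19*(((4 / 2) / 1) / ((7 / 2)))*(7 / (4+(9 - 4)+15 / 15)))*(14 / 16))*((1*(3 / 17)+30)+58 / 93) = -185041 / 15810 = -11.70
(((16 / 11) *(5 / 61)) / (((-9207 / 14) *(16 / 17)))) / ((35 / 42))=-476 / 2059299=-0.00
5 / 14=0.36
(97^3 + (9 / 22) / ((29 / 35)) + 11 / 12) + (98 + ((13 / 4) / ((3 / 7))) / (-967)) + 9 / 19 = 16049249884771 / 17582961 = 912772.88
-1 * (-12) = 12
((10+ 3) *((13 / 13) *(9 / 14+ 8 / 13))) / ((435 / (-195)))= -2977 / 406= -7.33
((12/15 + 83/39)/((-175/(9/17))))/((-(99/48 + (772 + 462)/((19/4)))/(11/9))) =1909424/46179690375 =0.00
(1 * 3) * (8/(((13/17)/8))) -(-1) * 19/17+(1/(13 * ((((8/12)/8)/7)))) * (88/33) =59543/221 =269.43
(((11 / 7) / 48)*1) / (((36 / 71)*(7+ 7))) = 781 / 169344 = 0.00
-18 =-18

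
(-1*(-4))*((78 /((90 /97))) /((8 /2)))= 84.07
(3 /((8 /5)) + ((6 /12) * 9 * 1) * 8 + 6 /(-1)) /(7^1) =4.55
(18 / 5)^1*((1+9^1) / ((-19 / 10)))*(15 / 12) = -450 / 19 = -23.68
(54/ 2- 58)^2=961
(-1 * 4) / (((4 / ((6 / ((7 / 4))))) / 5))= -120 / 7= -17.14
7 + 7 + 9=23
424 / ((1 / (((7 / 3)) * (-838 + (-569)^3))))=-182255824632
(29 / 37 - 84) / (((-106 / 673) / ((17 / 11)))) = 35226839 / 43142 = 816.53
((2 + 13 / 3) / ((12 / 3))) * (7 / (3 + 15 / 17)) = 2261 / 792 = 2.85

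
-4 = -4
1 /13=0.08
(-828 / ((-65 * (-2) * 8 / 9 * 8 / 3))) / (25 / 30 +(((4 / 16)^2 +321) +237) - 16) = -729 / 147290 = -0.00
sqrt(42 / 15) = sqrt(70) / 5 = 1.67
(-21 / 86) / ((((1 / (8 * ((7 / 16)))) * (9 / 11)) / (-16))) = 2156 / 129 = 16.71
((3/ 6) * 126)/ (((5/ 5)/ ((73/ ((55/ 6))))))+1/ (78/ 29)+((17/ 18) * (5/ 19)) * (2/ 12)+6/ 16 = 1474508003/ 2934360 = 502.50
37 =37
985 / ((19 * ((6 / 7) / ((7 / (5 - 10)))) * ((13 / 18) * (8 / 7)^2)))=-1418991 / 15808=-89.76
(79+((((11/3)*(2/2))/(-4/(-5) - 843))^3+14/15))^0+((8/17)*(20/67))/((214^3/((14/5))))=1395324033/1395323977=1.00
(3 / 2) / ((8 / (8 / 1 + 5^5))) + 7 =9511 / 16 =594.44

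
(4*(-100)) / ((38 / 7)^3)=-17150 / 6859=-2.50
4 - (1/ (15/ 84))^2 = -684/ 25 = -27.36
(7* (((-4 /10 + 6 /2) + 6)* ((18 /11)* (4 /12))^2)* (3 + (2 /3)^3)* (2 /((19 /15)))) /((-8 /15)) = -401835 /2299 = -174.79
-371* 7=-2597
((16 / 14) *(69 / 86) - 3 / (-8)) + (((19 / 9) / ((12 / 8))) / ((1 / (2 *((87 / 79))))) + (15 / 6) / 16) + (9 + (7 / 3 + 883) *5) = 30408153355 / 6848352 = 4440.21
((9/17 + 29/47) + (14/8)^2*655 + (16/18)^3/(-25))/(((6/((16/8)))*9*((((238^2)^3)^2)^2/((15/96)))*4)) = 467620728817/175705355011400600473885359795938363475988561748657916987822707834880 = 0.00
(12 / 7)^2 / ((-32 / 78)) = -351 / 49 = -7.16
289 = 289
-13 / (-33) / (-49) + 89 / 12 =15973 / 2156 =7.41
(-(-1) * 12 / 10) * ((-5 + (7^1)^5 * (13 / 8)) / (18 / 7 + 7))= 4587471 / 1340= 3423.49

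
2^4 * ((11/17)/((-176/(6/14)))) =-3/119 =-0.03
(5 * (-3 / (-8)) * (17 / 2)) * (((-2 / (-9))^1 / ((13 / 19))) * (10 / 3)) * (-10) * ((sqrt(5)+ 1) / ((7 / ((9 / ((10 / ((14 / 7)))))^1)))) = -143.58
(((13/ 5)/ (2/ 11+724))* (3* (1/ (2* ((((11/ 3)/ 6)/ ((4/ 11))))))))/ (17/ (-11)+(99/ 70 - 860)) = -156/ 41872141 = -0.00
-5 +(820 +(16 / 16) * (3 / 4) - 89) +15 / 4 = 1461 / 2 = 730.50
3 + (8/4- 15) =-10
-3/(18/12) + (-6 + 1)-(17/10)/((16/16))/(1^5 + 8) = -7.19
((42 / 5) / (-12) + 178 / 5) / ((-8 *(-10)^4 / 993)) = -346557 / 800000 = -0.43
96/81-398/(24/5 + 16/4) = -26161/594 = -44.04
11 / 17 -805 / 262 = -10803 / 4454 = -2.43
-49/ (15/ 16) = -784/ 15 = -52.27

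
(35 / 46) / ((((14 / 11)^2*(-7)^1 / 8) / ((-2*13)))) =15730 / 1127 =13.96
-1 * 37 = -37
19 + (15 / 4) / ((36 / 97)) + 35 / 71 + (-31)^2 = 3375955 / 3408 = 990.60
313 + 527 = 840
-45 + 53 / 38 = -1657 / 38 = -43.61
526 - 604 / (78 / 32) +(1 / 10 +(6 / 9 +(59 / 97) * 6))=10691563 / 37830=282.62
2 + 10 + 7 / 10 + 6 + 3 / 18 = 283 / 15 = 18.87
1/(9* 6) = 1/54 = 0.02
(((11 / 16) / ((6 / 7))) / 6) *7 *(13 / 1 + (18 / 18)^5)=3773 / 288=13.10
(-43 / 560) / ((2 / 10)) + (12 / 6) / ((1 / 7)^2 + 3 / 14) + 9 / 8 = 23861 / 2576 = 9.26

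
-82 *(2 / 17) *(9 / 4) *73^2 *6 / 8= -5899203 / 68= -86752.99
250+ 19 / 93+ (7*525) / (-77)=207134 / 1023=202.48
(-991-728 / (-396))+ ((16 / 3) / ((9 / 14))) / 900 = -66100109 / 66825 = -989.15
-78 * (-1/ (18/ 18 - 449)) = -39/ 224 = -0.17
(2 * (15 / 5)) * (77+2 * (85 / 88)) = 10419 / 22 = 473.59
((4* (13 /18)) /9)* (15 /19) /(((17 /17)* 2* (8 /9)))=65 /456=0.14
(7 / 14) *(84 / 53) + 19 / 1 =1049 / 53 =19.79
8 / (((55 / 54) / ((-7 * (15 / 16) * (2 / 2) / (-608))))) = 567 / 6688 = 0.08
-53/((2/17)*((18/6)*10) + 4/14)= -6307/454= -13.89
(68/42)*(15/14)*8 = 680/49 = 13.88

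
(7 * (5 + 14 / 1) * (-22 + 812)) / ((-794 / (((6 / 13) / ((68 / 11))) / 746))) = -1733655 / 130903604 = -0.01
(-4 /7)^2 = 16 /49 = 0.33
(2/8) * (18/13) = 9/26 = 0.35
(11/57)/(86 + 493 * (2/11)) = 121/110124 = 0.00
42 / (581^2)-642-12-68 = -34817000 / 48223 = -722.00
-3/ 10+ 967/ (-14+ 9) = -1937/ 10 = -193.70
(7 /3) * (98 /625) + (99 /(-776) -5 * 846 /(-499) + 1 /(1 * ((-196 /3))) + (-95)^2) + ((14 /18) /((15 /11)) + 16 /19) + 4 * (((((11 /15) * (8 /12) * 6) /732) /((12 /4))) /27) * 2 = 90527996269703889307 /10019575647585000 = 9035.11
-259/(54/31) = -8029/54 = -148.69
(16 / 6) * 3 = 8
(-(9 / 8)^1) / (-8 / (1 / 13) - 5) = 9 / 872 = 0.01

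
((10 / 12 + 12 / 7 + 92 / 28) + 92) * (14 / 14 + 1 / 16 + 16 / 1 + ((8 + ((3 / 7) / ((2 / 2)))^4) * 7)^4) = 978475518.27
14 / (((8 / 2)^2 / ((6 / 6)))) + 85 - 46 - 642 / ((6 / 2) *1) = -1393 / 8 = -174.12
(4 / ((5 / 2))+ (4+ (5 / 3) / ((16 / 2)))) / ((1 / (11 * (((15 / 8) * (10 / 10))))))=7667 / 64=119.80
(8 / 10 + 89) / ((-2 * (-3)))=449 / 30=14.97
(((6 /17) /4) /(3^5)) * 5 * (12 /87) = 10 /39933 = 0.00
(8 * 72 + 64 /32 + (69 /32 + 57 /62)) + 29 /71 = 40955085 /70432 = 581.48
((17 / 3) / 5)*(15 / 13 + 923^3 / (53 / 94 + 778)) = 960896928449 / 839475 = 1144640.32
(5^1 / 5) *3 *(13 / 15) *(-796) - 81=-10753 / 5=-2150.60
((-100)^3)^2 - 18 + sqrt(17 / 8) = sqrt(34) / 4 + 999999999982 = 999999999983.46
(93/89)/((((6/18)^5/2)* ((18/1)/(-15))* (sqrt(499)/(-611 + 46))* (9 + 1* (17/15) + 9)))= 319210875* sqrt(499)/12745957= 559.44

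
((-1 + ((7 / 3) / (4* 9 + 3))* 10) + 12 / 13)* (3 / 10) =61 / 390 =0.16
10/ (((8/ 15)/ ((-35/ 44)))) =-2625/ 176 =-14.91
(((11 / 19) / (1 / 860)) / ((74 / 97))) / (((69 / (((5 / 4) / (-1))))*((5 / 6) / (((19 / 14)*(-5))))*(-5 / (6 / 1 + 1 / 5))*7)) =-1422311 / 83398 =-17.05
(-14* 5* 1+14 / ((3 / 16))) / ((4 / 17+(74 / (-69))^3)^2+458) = 72772814637621 / 7157670992289653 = 0.01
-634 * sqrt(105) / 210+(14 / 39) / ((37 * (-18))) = -30.94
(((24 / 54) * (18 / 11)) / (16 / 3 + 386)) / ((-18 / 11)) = -0.00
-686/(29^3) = -686/24389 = -0.03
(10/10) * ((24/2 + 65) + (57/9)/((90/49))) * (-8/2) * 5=-43442/27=-1608.96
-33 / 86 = -0.38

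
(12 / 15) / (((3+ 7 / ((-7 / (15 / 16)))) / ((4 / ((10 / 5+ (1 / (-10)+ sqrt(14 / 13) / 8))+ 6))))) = 4206592 / 21413337 - 5120 * sqrt(182) / 21413337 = 0.19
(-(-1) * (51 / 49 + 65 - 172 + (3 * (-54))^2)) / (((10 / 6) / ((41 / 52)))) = 39383493 / 3185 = 12365.30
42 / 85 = 0.49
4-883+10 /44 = -19333 /22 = -878.77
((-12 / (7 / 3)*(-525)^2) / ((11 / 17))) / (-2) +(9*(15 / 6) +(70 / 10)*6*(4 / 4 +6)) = 24104463 / 22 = 1095657.41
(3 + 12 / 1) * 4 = 60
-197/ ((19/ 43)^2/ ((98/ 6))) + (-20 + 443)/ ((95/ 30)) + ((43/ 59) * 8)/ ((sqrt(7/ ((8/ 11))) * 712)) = -17703731/ 1083 + 86 * sqrt(154)/ 404327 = -16346.93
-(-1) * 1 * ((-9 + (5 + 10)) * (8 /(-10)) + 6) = 6 /5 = 1.20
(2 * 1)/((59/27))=54/59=0.92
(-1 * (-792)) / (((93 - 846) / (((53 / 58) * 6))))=-41976 / 7279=-5.77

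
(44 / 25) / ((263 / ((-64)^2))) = 180224 / 6575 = 27.41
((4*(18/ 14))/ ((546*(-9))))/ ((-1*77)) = 2/ 147147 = 0.00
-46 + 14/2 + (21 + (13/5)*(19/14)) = -14.47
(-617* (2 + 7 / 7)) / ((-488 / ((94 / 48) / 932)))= 28999 / 3638528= 0.01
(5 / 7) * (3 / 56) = 15 / 392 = 0.04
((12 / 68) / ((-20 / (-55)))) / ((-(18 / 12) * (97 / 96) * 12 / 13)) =-572 / 1649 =-0.35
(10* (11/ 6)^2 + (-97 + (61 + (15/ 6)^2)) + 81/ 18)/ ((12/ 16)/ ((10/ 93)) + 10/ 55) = 33110/ 28341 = 1.17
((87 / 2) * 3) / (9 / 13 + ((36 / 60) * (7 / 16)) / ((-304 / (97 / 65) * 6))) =31737600 / 168317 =188.56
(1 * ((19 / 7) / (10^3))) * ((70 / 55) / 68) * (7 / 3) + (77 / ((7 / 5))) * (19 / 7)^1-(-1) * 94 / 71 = 83985132101 / 557634000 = 150.61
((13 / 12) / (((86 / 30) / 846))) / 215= 5499 / 3698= 1.49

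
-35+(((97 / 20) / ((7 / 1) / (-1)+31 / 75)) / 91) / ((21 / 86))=-22048315 / 629356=-35.03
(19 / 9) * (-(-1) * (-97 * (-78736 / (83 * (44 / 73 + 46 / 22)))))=72116.91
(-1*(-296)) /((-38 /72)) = -10656 /19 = -560.84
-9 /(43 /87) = -783 /43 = -18.21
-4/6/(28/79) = -1.88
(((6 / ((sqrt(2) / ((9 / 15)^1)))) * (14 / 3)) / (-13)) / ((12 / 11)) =-0.84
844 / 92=9.17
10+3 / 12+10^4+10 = 40081 / 4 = 10020.25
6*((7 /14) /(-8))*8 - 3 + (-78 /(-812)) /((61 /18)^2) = -4525860 /755363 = -5.99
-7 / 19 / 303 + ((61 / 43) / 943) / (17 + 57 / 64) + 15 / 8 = 4006921985519 / 2138315831880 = 1.87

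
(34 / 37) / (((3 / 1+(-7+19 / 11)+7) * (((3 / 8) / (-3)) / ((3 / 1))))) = -2244 / 481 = -4.67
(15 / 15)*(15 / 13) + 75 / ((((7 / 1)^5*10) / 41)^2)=16948580499 / 14688712948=1.15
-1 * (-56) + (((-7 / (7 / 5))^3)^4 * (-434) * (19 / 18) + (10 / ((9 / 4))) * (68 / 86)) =-14427815747531 / 129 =-111843532926.60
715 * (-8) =-5720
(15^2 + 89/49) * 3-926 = -245.55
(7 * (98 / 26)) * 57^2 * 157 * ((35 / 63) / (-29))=-97201055 / 377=-257827.73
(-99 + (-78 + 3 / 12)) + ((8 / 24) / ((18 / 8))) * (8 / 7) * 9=-14719 / 84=-175.23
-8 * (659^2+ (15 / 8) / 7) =-24319751 / 7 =-3474250.14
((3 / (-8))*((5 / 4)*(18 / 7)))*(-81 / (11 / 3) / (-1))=-32805 / 1232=-26.63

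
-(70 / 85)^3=-2744 / 4913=-0.56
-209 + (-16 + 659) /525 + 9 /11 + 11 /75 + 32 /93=-7392526 /35805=-206.47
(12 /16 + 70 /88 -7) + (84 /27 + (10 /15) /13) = -2950 /1287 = -2.29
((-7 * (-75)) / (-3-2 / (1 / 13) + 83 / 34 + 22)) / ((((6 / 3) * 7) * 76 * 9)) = -85 / 7068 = -0.01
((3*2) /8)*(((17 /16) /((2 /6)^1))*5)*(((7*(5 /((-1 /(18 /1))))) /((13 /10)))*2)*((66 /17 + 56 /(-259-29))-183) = 864194625 /416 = 2077390.93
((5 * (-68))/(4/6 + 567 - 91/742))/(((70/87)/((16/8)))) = -1881288/1263353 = -1.49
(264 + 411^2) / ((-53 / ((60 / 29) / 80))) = -507555 / 6148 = -82.56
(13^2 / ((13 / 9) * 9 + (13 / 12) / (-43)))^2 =169.66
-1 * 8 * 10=-80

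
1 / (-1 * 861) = -1 / 861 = -0.00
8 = 8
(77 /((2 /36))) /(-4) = -693 /2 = -346.50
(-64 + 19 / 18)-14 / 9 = -129 / 2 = -64.50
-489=-489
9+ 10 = 19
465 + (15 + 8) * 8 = 649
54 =54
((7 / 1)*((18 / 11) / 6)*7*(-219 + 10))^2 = 7800849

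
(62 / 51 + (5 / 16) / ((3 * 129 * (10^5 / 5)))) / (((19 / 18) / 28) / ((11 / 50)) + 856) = 39414145309 / 27758198672000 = 0.00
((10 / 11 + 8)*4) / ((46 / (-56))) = -10976 / 253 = -43.38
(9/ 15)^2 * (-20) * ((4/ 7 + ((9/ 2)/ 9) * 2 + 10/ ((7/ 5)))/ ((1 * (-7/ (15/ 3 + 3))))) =17568/ 245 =71.71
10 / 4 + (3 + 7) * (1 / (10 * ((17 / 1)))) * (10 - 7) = 91 / 34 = 2.68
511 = 511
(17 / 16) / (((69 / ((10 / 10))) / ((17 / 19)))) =289 / 20976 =0.01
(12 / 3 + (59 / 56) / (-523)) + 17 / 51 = 380567 / 87864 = 4.33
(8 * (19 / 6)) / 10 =38 / 15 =2.53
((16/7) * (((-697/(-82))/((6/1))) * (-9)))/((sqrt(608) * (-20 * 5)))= 51 * sqrt(38)/26600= 0.01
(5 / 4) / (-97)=-5 / 388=-0.01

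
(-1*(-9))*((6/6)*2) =18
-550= -550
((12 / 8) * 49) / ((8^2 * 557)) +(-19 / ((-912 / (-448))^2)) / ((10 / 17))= -7.79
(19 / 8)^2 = 361 / 64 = 5.64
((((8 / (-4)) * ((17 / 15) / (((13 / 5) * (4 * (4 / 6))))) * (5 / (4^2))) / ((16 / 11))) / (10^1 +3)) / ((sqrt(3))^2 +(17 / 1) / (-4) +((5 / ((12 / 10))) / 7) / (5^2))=19635 / 4456192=0.00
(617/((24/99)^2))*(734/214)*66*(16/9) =904170927/214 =4225097.79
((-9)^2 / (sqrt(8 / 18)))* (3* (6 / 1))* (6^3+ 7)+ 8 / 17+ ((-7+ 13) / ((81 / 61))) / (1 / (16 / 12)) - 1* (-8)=671584237 / 1377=487715.50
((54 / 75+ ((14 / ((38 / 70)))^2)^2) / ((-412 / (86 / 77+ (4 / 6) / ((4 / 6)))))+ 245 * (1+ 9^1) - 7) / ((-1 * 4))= -799388967613 / 18792288200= -42.54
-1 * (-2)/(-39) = -0.05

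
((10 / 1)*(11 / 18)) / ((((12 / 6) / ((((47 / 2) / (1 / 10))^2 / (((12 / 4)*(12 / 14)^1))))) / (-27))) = -21261625 / 12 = -1771802.08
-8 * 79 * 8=-5056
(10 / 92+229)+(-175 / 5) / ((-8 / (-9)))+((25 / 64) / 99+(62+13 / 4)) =37158839 / 145728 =254.99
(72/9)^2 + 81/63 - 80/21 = 1291/21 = 61.48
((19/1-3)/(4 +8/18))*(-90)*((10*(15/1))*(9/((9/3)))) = -145800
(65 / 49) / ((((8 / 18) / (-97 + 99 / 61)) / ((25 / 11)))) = -42544125 / 65758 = -646.98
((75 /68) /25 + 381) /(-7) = -25911 /476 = -54.43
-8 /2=-4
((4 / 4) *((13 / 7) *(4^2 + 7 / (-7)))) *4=780 / 7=111.43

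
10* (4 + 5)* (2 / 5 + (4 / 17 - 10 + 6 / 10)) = -13410 / 17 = -788.82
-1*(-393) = 393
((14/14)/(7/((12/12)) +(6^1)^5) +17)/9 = 44104/23349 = 1.89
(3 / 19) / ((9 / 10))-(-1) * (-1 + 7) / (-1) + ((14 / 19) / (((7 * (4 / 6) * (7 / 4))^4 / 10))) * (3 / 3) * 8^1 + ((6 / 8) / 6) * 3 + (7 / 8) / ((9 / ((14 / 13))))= -5.33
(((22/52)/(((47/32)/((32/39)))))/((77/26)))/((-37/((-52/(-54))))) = -2048/986013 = -0.00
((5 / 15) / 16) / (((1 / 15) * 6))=5 / 96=0.05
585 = 585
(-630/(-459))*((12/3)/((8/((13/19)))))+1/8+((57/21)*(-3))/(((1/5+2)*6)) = -13327/596904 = -0.02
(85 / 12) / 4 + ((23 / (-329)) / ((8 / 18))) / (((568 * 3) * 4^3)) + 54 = 8004101297 / 143517696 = 55.77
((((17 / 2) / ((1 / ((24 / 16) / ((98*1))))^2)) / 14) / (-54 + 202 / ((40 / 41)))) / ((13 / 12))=2295 / 2675203804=0.00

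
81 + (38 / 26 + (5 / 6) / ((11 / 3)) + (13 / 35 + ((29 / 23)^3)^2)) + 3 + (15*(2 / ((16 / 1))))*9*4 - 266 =-80331734207924 / 740919624445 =-108.42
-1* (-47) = 47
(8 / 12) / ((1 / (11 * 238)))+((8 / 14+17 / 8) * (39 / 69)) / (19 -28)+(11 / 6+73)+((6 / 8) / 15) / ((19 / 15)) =400859465 / 220248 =1820.04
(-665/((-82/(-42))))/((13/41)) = -13965/13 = -1074.23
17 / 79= 0.22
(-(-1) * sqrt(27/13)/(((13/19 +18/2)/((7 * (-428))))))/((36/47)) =-668857 * sqrt(39)/7176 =-582.08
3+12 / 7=33 / 7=4.71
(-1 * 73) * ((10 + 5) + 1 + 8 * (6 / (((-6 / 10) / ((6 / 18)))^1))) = 2336 / 3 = 778.67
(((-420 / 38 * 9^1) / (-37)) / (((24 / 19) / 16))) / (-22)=-630 / 407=-1.55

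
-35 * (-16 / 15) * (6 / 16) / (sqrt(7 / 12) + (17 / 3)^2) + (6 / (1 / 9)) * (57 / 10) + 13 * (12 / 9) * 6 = 137643617 / 333895-756 * sqrt(21) / 333895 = 412.23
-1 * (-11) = 11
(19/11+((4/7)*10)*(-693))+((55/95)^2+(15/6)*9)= -31255245/7942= -3935.44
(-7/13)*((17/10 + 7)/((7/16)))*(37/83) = -25752/5395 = -4.77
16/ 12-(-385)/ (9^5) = 79117/ 59049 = 1.34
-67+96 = 29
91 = 91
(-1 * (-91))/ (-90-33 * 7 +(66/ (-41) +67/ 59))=-220129/ 777646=-0.28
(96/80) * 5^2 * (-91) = -2730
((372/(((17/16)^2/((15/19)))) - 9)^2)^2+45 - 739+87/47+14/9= 1529939294208152551217190862/384544090953201303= 3978579648.48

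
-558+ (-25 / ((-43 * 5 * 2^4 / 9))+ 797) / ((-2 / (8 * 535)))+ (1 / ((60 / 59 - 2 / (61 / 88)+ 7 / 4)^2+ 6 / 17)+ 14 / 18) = -3414616515634137799 / 2001211751052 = -1706274.47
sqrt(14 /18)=sqrt(7) /3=0.88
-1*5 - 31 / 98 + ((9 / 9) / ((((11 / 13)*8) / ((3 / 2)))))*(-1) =-47759 / 8624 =-5.54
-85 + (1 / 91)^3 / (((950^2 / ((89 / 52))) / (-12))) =-751508099387767 / 8841271757500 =-85.00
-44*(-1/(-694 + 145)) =-44/549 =-0.08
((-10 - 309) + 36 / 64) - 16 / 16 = -5111 / 16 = -319.44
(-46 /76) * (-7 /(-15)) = -161 /570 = -0.28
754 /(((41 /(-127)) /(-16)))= 1532128 /41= 37368.98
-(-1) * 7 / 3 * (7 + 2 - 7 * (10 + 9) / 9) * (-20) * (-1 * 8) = -2157.04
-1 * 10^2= -100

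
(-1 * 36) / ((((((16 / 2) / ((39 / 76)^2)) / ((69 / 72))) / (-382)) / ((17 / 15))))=113589801 / 231040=491.65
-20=-20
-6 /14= -3 /7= -0.43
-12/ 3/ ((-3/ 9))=12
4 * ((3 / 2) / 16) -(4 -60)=451 / 8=56.38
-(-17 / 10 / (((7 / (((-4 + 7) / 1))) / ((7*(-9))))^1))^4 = -44386483761 / 10000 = -4438648.38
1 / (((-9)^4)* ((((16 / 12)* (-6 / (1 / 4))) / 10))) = -5 / 104976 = -0.00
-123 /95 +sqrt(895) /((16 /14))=-123 /95 +7 * sqrt(895) /8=24.88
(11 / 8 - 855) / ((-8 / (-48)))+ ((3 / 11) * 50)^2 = -2388927 / 484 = -4935.80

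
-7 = -7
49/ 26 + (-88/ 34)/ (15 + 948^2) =748631783/ 397233798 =1.88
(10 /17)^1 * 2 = 20 /17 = 1.18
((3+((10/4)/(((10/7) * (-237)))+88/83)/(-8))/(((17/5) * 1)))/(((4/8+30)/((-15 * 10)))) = -225696625/54396872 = -4.15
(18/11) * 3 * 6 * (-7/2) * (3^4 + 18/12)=-8505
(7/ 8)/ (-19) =-7/ 152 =-0.05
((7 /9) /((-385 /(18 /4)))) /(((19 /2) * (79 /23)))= -23 /82555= -0.00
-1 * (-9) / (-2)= -9 / 2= -4.50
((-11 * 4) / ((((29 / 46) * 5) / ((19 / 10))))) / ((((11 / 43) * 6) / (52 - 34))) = -225492 / 725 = -311.02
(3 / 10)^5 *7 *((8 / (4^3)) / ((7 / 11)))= 2673 / 800000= 0.00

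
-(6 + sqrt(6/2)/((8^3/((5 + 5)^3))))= -9.38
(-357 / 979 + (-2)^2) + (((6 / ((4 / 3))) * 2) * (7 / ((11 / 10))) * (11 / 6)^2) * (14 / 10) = 534799 / 1958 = 273.14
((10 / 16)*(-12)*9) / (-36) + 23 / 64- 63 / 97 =9839 / 6208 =1.58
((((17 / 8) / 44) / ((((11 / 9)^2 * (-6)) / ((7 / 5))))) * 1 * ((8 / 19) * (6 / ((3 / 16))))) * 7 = -0.71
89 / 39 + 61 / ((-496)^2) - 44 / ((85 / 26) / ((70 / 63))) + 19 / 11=-58910640805 / 5382584064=-10.94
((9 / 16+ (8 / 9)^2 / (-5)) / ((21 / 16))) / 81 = 2621 / 688905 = 0.00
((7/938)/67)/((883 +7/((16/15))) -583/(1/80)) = -8/3285979423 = -0.00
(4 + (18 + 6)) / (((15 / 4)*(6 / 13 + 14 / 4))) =2912 / 1545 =1.88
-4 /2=-2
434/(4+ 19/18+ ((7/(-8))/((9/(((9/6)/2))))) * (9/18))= 35712/413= 86.47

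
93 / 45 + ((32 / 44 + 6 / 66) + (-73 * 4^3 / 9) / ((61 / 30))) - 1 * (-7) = -2470109 / 10065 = -245.42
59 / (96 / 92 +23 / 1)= 1357 / 553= 2.45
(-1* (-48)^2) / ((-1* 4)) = 576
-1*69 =-69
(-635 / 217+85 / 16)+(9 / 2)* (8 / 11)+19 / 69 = 15638411 / 2635248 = 5.93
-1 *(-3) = 3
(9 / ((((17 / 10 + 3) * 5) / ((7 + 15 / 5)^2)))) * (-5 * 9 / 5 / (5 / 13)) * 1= -42120 / 47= -896.17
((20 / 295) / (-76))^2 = 1 / 1256641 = 0.00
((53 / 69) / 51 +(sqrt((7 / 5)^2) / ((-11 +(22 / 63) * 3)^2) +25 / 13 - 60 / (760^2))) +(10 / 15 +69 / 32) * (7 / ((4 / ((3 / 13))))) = 3954592003979 / 1278895812480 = 3.09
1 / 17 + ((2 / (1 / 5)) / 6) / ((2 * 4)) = 109 / 408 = 0.27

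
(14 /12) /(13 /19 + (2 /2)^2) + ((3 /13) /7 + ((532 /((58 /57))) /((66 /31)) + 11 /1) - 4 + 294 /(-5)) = 5420189213 /27867840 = 194.50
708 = 708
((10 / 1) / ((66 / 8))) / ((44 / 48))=160 / 121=1.32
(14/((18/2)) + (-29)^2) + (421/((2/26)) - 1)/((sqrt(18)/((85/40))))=7583/9 + 1938 *sqrt(2)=3583.30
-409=-409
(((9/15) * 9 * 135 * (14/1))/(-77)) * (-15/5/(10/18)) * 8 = 5725.96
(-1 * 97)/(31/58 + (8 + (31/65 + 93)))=-365690/384583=-0.95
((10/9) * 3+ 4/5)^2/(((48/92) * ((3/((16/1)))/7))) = 1222.49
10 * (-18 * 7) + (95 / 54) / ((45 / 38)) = -305819 / 243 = -1258.51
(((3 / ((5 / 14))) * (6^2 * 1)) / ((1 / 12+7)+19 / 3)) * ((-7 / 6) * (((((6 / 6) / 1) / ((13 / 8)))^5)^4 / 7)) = -0.00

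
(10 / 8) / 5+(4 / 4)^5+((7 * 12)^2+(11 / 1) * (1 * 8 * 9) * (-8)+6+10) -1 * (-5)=2969 / 4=742.25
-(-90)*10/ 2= 450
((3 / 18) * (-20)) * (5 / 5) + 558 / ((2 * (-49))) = -1327 / 147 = -9.03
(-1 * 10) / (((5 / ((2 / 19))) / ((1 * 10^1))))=-40 / 19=-2.11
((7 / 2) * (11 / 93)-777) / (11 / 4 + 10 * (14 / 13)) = -3755570 / 65379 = -57.44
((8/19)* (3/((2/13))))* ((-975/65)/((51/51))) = -2340/19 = -123.16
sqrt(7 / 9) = sqrt(7) / 3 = 0.88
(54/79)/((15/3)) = 54/395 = 0.14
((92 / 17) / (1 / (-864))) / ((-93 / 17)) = 26496 / 31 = 854.71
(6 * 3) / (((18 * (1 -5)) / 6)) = -3 / 2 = -1.50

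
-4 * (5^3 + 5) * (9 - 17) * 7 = 29120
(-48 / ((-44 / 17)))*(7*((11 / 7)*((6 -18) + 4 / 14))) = -16728 / 7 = -2389.71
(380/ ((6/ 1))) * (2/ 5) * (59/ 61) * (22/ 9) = 98648/ 1647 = 59.90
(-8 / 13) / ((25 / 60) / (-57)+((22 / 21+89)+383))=-38304 / 29443921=-0.00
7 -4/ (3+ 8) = 73/ 11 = 6.64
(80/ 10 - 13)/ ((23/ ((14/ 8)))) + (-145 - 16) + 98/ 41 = -599711/ 3772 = -158.99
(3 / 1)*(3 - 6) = -9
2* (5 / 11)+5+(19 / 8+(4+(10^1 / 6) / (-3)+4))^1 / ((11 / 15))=19.30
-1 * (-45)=45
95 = 95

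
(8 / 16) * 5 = 5 / 2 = 2.50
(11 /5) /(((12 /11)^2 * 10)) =1331 /7200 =0.18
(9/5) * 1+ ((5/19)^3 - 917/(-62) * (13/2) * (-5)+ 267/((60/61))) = -88205849/425258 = -207.42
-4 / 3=-1.33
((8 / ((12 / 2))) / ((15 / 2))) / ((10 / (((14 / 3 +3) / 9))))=92 / 6075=0.02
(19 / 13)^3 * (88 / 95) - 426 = -4647842 / 10985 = -423.11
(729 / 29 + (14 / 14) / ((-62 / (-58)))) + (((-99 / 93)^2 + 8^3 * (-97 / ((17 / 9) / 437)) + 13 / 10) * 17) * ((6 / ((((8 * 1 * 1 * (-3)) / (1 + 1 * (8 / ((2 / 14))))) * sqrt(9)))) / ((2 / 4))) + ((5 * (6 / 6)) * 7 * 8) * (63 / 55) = 11377145245922789 / 6131180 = 1855620817.84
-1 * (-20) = 20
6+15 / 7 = 57 / 7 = 8.14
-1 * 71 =-71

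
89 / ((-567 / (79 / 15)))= -7031 / 8505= -0.83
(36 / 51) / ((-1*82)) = -6 / 697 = -0.01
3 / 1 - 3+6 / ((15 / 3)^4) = 6 / 625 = 0.01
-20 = -20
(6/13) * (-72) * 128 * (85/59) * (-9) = 42301440/767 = 55151.81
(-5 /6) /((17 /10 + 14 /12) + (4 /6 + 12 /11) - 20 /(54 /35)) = 2475 /24766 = 0.10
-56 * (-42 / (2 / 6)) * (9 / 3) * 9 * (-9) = -1714608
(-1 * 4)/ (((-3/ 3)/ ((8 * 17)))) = 544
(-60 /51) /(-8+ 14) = -10 /51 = -0.20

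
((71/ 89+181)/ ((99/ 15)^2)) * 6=25.04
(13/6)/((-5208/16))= -13/1953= -0.01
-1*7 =-7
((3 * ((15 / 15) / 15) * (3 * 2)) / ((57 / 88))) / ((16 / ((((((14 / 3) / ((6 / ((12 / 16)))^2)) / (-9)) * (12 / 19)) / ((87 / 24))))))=-77 / 471105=-0.00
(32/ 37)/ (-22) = -16/ 407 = -0.04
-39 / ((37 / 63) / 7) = -17199 / 37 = -464.84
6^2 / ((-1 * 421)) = -36 / 421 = -0.09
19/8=2.38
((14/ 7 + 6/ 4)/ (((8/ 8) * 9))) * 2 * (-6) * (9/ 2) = -21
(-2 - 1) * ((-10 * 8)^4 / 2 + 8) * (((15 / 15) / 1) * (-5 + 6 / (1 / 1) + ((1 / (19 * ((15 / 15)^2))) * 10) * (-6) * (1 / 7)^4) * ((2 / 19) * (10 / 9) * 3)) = -18660973689440 / 866761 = -21529549.31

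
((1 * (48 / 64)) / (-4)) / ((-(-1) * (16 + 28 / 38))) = -19 / 1696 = -0.01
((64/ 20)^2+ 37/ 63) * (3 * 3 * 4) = 68212/ 175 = 389.78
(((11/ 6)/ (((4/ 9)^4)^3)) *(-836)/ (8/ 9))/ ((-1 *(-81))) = -24048352013697/ 67108864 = -358348.37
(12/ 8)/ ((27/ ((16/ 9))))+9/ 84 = 467/ 2268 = 0.21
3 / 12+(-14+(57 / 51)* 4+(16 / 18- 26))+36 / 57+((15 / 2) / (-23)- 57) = -91.09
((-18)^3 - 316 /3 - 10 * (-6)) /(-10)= 8816 /15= 587.73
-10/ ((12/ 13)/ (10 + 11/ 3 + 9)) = -2210/ 9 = -245.56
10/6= 5/3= 1.67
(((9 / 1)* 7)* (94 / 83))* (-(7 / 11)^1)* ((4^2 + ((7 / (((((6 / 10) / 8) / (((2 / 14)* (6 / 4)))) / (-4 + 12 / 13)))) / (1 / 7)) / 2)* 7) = 752141376 / 11869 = 63370.24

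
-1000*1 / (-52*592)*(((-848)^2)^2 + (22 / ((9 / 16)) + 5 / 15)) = 581749383212375 / 34632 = 16798030238.29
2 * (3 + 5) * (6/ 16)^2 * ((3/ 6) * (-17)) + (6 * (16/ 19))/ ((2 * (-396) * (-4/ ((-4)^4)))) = -93883/ 5016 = -18.72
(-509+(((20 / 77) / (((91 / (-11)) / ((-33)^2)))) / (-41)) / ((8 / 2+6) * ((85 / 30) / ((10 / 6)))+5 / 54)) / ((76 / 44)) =-134956506289 / 458013829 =-294.66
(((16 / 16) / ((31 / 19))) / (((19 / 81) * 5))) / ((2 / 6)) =243 / 155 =1.57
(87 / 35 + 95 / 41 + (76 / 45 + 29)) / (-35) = -18335 / 18081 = -1.01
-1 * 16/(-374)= 8/187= 0.04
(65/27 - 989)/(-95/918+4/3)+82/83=-75079858/93707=-801.22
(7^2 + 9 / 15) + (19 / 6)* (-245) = -21787 / 30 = -726.23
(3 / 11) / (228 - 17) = 0.00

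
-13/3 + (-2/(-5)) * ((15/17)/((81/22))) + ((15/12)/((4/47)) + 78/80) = 419527/36720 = 11.43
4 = 4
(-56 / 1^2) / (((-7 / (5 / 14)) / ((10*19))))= 3800 / 7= 542.86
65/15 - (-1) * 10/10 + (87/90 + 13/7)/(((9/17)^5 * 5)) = 1172649601/62001450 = 18.91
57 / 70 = 0.81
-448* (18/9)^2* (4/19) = -7168/19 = -377.26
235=235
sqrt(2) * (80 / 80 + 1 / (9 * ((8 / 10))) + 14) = 545 * sqrt(2) / 36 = 21.41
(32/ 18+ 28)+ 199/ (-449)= 118541/ 4041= 29.33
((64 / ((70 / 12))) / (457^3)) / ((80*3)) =8 / 16702698775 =0.00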